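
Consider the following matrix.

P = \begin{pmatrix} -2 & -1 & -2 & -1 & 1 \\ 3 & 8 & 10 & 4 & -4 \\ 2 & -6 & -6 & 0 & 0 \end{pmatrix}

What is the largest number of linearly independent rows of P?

Row reduce to echelon form.
R2 ← R2 + (3/2)·R1: [0, 13/2, 7, 5/2, -5/2]
R3 ← R3 + R1: [0, -7, -8, -1, 1]
R3 ← R3 + (14/13)·R2: [0, 0, -6/13, 22/13, -22/13]
Echelon form has 3 nonzero rows, so rank(P) = 3.
The rank gives the maximum number of linearly independent rows: 3.

3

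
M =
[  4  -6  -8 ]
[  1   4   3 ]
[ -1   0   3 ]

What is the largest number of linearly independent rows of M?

Row reduce to echelon form.
R2 ← R2 − (1/4)·R1: [0, 11/2, 5]
R3 ← R3 + (1/4)·R1: [0, -3/2, 1]
R3 ← R3 + (3/11)·R2: [0, 0, 26/11]
Echelon form has 3 nonzero rows, so rank(M) = 3.
The rank gives the maximum number of linearly independent rows: 3.

3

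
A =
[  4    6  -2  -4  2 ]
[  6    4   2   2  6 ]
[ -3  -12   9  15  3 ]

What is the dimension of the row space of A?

Row reduce to echelon form.
R2 ← R2 − (3/2)·R1: [0, -5, 5, 8, 3]
R3 ← R3 + (3/4)·R1: [0, -15/2, 15/2, 12, 9/2]
R3 ← R3 − (3/2)·R2: [0, 0, 0, 0, 0]
Echelon form has 2 nonzero rows, so rank(A) = 2.
The row space has dimension equal to the rank: 2.

2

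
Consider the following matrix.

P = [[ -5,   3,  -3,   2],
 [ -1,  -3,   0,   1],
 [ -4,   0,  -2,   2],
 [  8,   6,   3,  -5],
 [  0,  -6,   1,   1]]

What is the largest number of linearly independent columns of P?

2

Row reduce to echelon form.
R2 ← R2 − (1/5)·R1: [0, -18/5, 3/5, 3/5]
R3 ← R3 − (4/5)·R1: [0, -12/5, 2/5, 2/5]
R4 ← R4 + (8/5)·R1: [0, 54/5, -9/5, -9/5]
R3 ← R3 − (2/3)·R2: [0, 0, 0, 0]
R4 ← R4 + (3)·R2: [0, 0, 0, 0]
R5 ← R5 − (5/3)·R2: [0, 0, 0, 0]
Echelon form has 2 nonzero rows, so rank(P) = 2.
The rank gives the maximum number of linearly independent columns: 2.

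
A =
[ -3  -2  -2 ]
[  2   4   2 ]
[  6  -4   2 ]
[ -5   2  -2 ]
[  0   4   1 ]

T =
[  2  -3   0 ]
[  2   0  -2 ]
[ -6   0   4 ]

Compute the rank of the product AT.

2

First compute AT:
[[  2,   9,  -4],
 [  0,  -6,   0],
 [ -8, -18,  16],
 [  6,  15, -12],
 [  2,   0,  -4]]
Now row reduce the product.
R3 ← R3 + (4)·R1: [0, 18, 0]
R4 ← R4 − (3)·R1: [0, -12, 0]
R5 ← R5 − R1: [0, -9, 0]
R3 ← R3 + (3)·R2: [0, 0, 0]
R4 ← R4 − (2)·R2: [0, 0, 0]
R5 ← R5 − (3/2)·R2: [0, 0, 0]
2 nonzero rows, so rank(AT) = 2.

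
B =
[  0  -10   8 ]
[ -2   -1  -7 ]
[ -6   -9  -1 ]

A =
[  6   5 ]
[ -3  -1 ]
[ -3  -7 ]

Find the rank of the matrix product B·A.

2

First compute BA:
[[  6, -46],
 [ 12,  40],
 [ -6, -14]]
Now row reduce the product.
R2 ← R2 − (2)·R1: [0, 132]
R3 ← R3 + R1: [0, -60]
R3 ← R3 + (5/11)·R2: [0, 0]
2 nonzero rows, so rank(BA) = 2.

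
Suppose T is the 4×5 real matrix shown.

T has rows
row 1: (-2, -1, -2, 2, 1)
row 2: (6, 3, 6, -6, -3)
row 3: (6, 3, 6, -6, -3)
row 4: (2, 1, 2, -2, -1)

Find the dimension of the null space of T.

Row reduce to echelon form.
R2 ← R2 + (3)·R1: [0, 0, 0, 0, 0]
R3 ← R3 + (3)·R1: [0, 0, 0, 0, 0]
R4 ← R4 + R1: [0, 0, 0, 0, 0]
1 nonzero row, so rank(T) = 1.
T has 5 columns; by rank–nullity, nullity = 5 − 1 = 4.

4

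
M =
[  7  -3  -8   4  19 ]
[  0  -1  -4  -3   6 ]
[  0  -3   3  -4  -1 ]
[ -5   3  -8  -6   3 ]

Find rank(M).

Row reduce to echelon form.
R4 ← R4 + (5/7)·R1: [0, 6/7, -96/7, -22/7, 116/7]
R3 ← R3 − (3)·R2: [0, 0, 15, 5, -19]
R4 ← R4 + (6/7)·R2: [0, 0, -120/7, -40/7, 152/7]
R4 ← R4 + (8/7)·R3: [0, 0, 0, 0, 0]
Echelon form has 3 nonzero rows, so rank(M) = 3.

3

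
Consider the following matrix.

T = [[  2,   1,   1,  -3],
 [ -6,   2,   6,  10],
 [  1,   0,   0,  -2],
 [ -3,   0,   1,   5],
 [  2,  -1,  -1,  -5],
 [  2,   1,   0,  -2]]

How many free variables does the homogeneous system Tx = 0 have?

Row reduce to echelon form.
R2 ← R2 + (3)·R1: [0, 5, 9, 1]
R3 ← R3 − (1/2)·R1: [0, -1/2, -1/2, -1/2]
R4 ← R4 + (3/2)·R1: [0, 3/2, 5/2, 1/2]
R5 ← R5 − R1: [0, -2, -2, -2]
R6 ← R6 − R1: [0, 0, -1, 1]
R3 ← R3 + (1/10)·R2: [0, 0, 2/5, -2/5]
R4 ← R4 − (3/10)·R2: [0, 0, -1/5, 1/5]
R5 ← R5 + (2/5)·R2: [0, 0, 8/5, -8/5]
R4 ← R4 + (1/2)·R3: [0, 0, 0, 0]
R5 ← R5 − (4)·R3: [0, 0, 0, 0]
R6 ← R6 + (5/2)·R3: [0, 0, 0, 0]
3 nonzero rows, so rank(T) = 3.
T has 4 columns; by rank–nullity, nullity = 4 − 3 = 1.

1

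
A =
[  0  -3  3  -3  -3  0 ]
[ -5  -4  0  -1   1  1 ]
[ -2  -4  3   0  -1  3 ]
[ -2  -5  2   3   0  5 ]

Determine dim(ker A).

2

Row reduce to echelon form.
Swap R1 ↔ R2
R3 ← R3 − (2/5)·R1: [0, -12/5, 3, 2/5, -7/5, 13/5]
R4 ← R4 − (2/5)·R1: [0, -17/5, 2, 17/5, -2/5, 23/5]
R3 ← R3 − (4/5)·R2: [0, 0, 3/5, 14/5, 1, 13/5]
R4 ← R4 − (17/15)·R2: [0, 0, -7/5, 34/5, 3, 23/5]
R4 ← R4 + (7/3)·R3: [0, 0, 0, 40/3, 16/3, 32/3]
4 nonzero rows, so rank(A) = 4.
A has 6 columns; by rank–nullity, nullity = 6 − 4 = 2.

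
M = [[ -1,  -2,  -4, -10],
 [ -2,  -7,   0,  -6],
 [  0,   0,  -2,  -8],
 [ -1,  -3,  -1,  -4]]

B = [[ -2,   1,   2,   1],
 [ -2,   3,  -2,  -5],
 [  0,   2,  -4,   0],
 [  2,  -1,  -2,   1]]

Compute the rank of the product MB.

First compute MB:
[[-14,  -5,  38,  -1],
 [  6, -17,  22,  27],
 [-16,   4,  24,  -8],
 [  0,  -8,  16,  10]]
Now row reduce the product.
R2 ← R2 + (3/7)·R1: [0, -134/7, 268/7, 186/7]
R3 ← R3 − (8/7)·R1: [0, 68/7, -136/7, -48/7]
R3 ← R3 + (34/67)·R2: [0, 0, 0, 444/67]
R4 ← R4 − (28/67)·R2: [0, 0, 0, -74/67]
R4 ← R4 + (1/6)·R3: [0, 0, 0, 0]
3 nonzero rows, so rank(MB) = 3.

3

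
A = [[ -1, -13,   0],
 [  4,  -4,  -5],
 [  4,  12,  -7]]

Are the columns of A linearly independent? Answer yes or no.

Row reduce A to echelon form.
R2 ← R2 + (4)·R1: [0, -56, -5]
R3 ← R3 + (4)·R1: [0, -40, -7]
R3 ← R3 − (5/7)·R2: [0, 0, -24/7]
3 pivots among 3 columns.
Every column is a pivot column, so the columns are linearly independent.

yes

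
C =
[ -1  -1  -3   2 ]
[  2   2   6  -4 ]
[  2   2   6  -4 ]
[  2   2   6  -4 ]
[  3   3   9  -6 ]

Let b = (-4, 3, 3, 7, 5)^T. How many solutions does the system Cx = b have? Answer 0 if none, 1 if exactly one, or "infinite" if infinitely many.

0

Row reduce the augmented matrix [C | b].
R2 ← R2 + (2)·R1: [0, 0, 0, 0, -5]
R3 ← R3 + (2)·R1: [0, 0, 0, 0, -5]
R4 ← R4 + (2)·R1: [0, 0, 0, 0, -1]
R5 ← R5 + (3)·R1: [0, 0, 0, 0, -7]
R3 ← R3 − R2: [0, 0, 0, 0, 0]
R4 ← R4 − (1/5)·R2: [0, 0, 0, 0, 0]
R5 ← R5 − (7/5)·R2: [0, 0, 0, 0, 0]
The echelon form has 2 nonzero rows; the last pivot sits in the augmented column, so rank(C) = 1 but rank([C|b]) = 2.
Since the ranks differ, the system is inconsistent.
It has no solutions.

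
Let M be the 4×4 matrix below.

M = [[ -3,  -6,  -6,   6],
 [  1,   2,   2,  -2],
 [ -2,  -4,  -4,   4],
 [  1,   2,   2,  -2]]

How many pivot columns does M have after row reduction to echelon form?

1

Row reduce to echelon form.
R2 ← R2 + (1/3)·R1: [0, 0, 0, 0]
R3 ← R3 − (2/3)·R1: [0, 0, 0, 0]
R4 ← R4 + (1/3)·R1: [0, 0, 0, 0]
Echelon form has 1 nonzero row, so rank(M) = 1.
Each nonzero row contributes one pivot column: 1 pivot columns.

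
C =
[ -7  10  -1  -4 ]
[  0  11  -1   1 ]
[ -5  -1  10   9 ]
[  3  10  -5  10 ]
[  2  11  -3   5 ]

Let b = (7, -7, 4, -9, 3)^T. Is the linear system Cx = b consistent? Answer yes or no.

Row reduce the augmented matrix [C | b].
R3 ← R3 − (5/7)·R1: [0, -57/7, 75/7, 83/7, -1]
R4 ← R4 + (3/7)·R1: [0, 100/7, -38/7, 58/7, -6]
R5 ← R5 + (2/7)·R1: [0, 97/7, -23/7, 27/7, 5]
R3 ← R3 + (57/77)·R2: [0, 0, 768/77, 970/77, -68/11]
R4 ← R4 − (100/77)·R2: [0, 0, -318/77, 538/77, 34/11]
R5 ← R5 − (97/77)·R2: [0, 0, -156/77, 200/77, 152/11]
R4 ← R4 + (53/128)·R3: [0, 0, 0, 781/64, 17/32]
R5 ← R5 + (13/64)·R3: [0, 0, 0, 165/32, 201/16]
R5 ← R5 − (30/71)·R4: [0, 0, 0, 0, 876/71]
The echelon form has 5 nonzero rows; the last pivot sits in the augmented column, so rank(C) = 4 but rank([C|b]) = 5.
Since the ranks differ, the system is inconsistent.

no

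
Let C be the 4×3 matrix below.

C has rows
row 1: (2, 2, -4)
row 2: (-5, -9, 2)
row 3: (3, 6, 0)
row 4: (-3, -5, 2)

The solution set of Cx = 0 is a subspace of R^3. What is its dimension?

1

Row reduce to echelon form.
R2 ← R2 + (5/2)·R1: [0, -4, -8]
R3 ← R3 − (3/2)·R1: [0, 3, 6]
R4 ← R4 + (3/2)·R1: [0, -2, -4]
R3 ← R3 + (3/4)·R2: [0, 0, 0]
R4 ← R4 − (1/2)·R2: [0, 0, 0]
2 nonzero rows, so rank(C) = 2.
C has 3 columns; by rank–nullity, nullity = 3 − 2 = 1.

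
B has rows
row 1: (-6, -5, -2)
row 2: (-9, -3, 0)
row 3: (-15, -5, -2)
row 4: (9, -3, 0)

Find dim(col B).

3

Row reduce to echelon form.
R2 ← R2 − (3/2)·R1: [0, 9/2, 3]
R3 ← R3 − (5/2)·R1: [0, 15/2, 3]
R4 ← R4 + (3/2)·R1: [0, -21/2, -3]
R3 ← R3 − (5/3)·R2: [0, 0, -2]
R4 ← R4 + (7/3)·R2: [0, 0, 4]
R4 ← R4 + (2)·R3: [0, 0, 0]
Echelon form has 3 nonzero rows, so rank(B) = 3.
The column space has dimension equal to the rank: 3.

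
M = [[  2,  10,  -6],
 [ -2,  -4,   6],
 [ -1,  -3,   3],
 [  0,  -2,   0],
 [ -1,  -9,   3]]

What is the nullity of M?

1

Row reduce to echelon form.
R2 ← R2 + R1: [0, 6, 0]
R3 ← R3 + (1/2)·R1: [0, 2, 0]
R5 ← R5 + (1/2)·R1: [0, -4, 0]
R3 ← R3 − (1/3)·R2: [0, 0, 0]
R4 ← R4 + (1/3)·R2: [0, 0, 0]
R5 ← R5 + (2/3)·R2: [0, 0, 0]
2 nonzero rows, so rank(M) = 2.
M has 3 columns; by rank–nullity, nullity = 3 − 2 = 1.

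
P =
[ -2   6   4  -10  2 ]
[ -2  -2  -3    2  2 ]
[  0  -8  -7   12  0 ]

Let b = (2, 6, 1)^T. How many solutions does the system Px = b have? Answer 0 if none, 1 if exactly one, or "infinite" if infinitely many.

Row reduce the augmented matrix [P | b].
R2 ← R2 − R1: [0, -8, -7, 12, 0, 4]
R3 ← R3 − R2: [0, 0, 0, 0, 0, -3]
The echelon form has 3 nonzero rows; the last pivot sits in the augmented column, so rank(P) = 2 but rank([P|b]) = 3.
Since the ranks differ, the system is inconsistent.
It has no solutions.

0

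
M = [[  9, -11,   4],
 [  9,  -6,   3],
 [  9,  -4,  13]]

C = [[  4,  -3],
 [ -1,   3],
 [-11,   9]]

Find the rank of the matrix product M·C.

2

First compute MC:
[[  3, -24],
 [  9, -18],
 [-103,  78]]
Now row reduce the product.
R2 ← R2 − (3)·R1: [0, 54]
R3 ← R3 + (103/3)·R1: [0, -746]
R3 ← R3 + (373/27)·R2: [0, 0]
2 nonzero rows, so rank(MC) = 2.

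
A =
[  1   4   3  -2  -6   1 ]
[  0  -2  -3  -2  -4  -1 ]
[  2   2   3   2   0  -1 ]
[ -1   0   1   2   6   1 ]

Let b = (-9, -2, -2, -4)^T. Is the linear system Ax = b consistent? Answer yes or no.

Row reduce the augmented matrix [A | b].
R3 ← R3 − (2)·R1: [0, -6, -3, 6, 12, -3, 16]
R4 ← R4 + R1: [0, 4, 4, 0, 0, 2, -13]
R3 ← R3 − (3)·R2: [0, 0, 6, 12, 24, 0, 22]
R4 ← R4 + (2)·R2: [0, 0, -2, -4, -8, 0, -17]
R4 ← R4 + (1/3)·R3: [0, 0, 0, 0, 0, 0, -29/3]
The echelon form has 4 nonzero rows; the last pivot sits in the augmented column, so rank(A) = 3 but rank([A|b]) = 4.
Since the ranks differ, the system is inconsistent.

no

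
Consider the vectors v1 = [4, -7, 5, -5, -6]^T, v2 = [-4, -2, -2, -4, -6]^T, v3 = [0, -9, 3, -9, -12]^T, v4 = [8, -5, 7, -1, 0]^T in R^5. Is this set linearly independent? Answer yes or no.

Form the matrix with these vectors as rows and row reduce.
R2 ← R2 + R1: [0, -9, 3, -9, -12]
R4 ← R4 − (2)·R1: [0, 9, -3, 9, 12]
R3 ← R3 − R2: [0, 0, 0, 0, 0]
R4 ← R4 + R2: [0, 0, 0, 0, 0]
2 nonzero rows, so the 4 vectors span a space of dimension 2.
Since 2 < 4, the vectors are linearly dependent.

no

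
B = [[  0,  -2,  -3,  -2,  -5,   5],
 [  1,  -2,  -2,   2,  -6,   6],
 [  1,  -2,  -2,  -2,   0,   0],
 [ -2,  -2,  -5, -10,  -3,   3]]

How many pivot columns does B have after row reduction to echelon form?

Row reduce to echelon form.
Swap R1 ↔ R2
R3 ← R3 − R1: [0, 0, 0, -4, 6, -6]
R4 ← R4 + (2)·R1: [0, -6, -9, -6, -15, 15]
R4 ← R4 − (3)·R2: [0, 0, 0, 0, 0, 0]
Echelon form has 3 nonzero rows, so rank(B) = 3.
Each nonzero row contributes one pivot column: 3 pivot columns.

3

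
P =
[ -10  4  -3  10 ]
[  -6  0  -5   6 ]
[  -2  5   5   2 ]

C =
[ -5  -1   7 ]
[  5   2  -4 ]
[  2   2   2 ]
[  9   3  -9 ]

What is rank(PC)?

First compute PC:
[[154,  42, -182],
 [ 74,  14, -106],
 [ 63,  28, -42]]
Now row reduce the product.
R2 ← R2 − (37/77)·R1: [0, -68/11, -204/11]
R3 ← R3 − (9/22)·R1: [0, 119/11, 357/11]
R3 ← R3 + (7/4)·R2: [0, 0, 0]
2 nonzero rows, so rank(PC) = 2.

2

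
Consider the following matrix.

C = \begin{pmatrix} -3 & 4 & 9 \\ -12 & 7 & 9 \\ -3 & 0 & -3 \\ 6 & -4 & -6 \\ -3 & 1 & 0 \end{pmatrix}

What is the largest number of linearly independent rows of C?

2

Row reduce to echelon form.
R2 ← R2 − (4)·R1: [0, -9, -27]
R3 ← R3 − R1: [0, -4, -12]
R4 ← R4 + (2)·R1: [0, 4, 12]
R5 ← R5 − R1: [0, -3, -9]
R3 ← R3 − (4/9)·R2: [0, 0, 0]
R4 ← R4 + (4/9)·R2: [0, 0, 0]
R5 ← R5 − (1/3)·R2: [0, 0, 0]
Echelon form has 2 nonzero rows, so rank(C) = 2.
The rank gives the maximum number of linearly independent rows: 2.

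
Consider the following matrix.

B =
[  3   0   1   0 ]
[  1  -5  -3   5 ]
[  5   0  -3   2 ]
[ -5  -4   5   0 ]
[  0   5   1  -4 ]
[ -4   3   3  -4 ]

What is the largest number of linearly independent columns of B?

3

Row reduce to echelon form.
R2 ← R2 − (1/3)·R1: [0, -5, -10/3, 5]
R3 ← R3 − (5/3)·R1: [0, 0, -14/3, 2]
R4 ← R4 + (5/3)·R1: [0, -4, 20/3, 0]
R6 ← R6 + (4/3)·R1: [0, 3, 13/3, -4]
R4 ← R4 − (4/5)·R2: [0, 0, 28/3, -4]
R5 ← R5 + R2: [0, 0, -7/3, 1]
R6 ← R6 + (3/5)·R2: [0, 0, 7/3, -1]
R4 ← R4 + (2)·R3: [0, 0, 0, 0]
R5 ← R5 − (1/2)·R3: [0, 0, 0, 0]
R6 ← R6 + (1/2)·R3: [0, 0, 0, 0]
Echelon form has 3 nonzero rows, so rank(B) = 3.
The rank gives the maximum number of linearly independent columns: 3.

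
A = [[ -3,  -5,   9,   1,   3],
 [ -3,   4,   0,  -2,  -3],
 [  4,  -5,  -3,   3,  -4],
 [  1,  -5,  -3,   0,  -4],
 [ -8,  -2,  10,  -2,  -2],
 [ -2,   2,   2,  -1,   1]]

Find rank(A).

4

Row reduce to echelon form.
R2 ← R2 − R1: [0, 9, -9, -3, -6]
R3 ← R3 + (4/3)·R1: [0, -35/3, 9, 13/3, 0]
R4 ← R4 + (1/3)·R1: [0, -20/3, 0, 1/3, -3]
R5 ← R5 − (8/3)·R1: [0, 34/3, -14, -14/3, -10]
R6 ← R6 − (2/3)·R1: [0, 16/3, -4, -5/3, -1]
R3 ← R3 + (35/27)·R2: [0, 0, -8/3, 4/9, -70/9]
R4 ← R4 + (20/27)·R2: [0, 0, -20/3, -17/9, -67/9]
R5 ← R5 − (34/27)·R2: [0, 0, -8/3, -8/9, -22/9]
R6 ← R6 − (16/27)·R2: [0, 0, 4/3, 1/9, 23/9]
R4 ← R4 − (5/2)·R3: [0, 0, 0, -3, 12]
R5 ← R5 − R3: [0, 0, 0, -4/3, 16/3]
R6 ← R6 + (1/2)·R3: [0, 0, 0, 1/3, -4/3]
R5 ← R5 − (4/9)·R4: [0, 0, 0, 0, 0]
R6 ← R6 + (1/9)·R4: [0, 0, 0, 0, 0]
Echelon form has 4 nonzero rows, so rank(A) = 4.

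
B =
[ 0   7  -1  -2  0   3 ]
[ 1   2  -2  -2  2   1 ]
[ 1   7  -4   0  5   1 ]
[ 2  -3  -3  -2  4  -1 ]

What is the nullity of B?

3

Row reduce to echelon form.
Swap R1 ↔ R2
R3 ← R3 − R1: [0, 5, -2, 2, 3, 0]
R4 ← R4 − (2)·R1: [0, -7, 1, 2, 0, -3]
R3 ← R3 − (5/7)·R2: [0, 0, -9/7, 24/7, 3, -15/7]
R4 ← R4 + R2: [0, 0, 0, 0, 0, 0]
3 nonzero rows, so rank(B) = 3.
B has 6 columns; by rank–nullity, nullity = 6 − 3 = 3.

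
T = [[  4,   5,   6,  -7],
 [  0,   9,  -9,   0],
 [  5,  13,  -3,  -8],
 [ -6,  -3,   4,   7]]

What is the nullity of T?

1

Row reduce to echelon form.
R3 ← R3 − (5/4)·R1: [0, 27/4, -21/2, 3/4]
R4 ← R4 + (3/2)·R1: [0, 9/2, 13, -7/2]
R3 ← R3 − (3/4)·R2: [0, 0, -15/4, 3/4]
R4 ← R4 − (1/2)·R2: [0, 0, 35/2, -7/2]
R4 ← R4 + (14/3)·R3: [0, 0, 0, 0]
3 nonzero rows, so rank(T) = 3.
T has 4 columns; by rank–nullity, nullity = 4 − 3 = 1.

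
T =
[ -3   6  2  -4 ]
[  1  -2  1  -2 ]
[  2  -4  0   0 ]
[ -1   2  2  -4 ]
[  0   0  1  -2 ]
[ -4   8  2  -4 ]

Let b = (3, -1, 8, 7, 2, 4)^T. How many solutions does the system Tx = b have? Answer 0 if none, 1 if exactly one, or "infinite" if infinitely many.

0

Row reduce the augmented matrix [T | b].
R2 ← R2 + (1/3)·R1: [0, 0, 5/3, -10/3, 0]
R3 ← R3 + (2/3)·R1: [0, 0, 4/3, -8/3, 10]
R4 ← R4 − (1/3)·R1: [0, 0, 4/3, -8/3, 6]
R6 ← R6 − (4/3)·R1: [0, 0, -2/3, 4/3, 0]
R3 ← R3 − (4/5)·R2: [0, 0, 0, 0, 10]
R4 ← R4 − (4/5)·R2: [0, 0, 0, 0, 6]
R5 ← R5 − (3/5)·R2: [0, 0, 0, 0, 2]
R6 ← R6 + (2/5)·R2: [0, 0, 0, 0, 0]
R4 ← R4 − (3/5)·R3: [0, 0, 0, 0, 0]
R5 ← R5 − (1/5)·R3: [0, 0, 0, 0, 0]
The echelon form has 3 nonzero rows; the last pivot sits in the augmented column, so rank(T) = 2 but rank([T|b]) = 3.
Since the ranks differ, the system is inconsistent.
It has no solutions.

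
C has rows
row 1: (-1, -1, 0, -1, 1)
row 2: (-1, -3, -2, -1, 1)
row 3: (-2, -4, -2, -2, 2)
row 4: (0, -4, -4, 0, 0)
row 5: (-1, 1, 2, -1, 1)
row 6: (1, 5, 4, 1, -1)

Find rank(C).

Row reduce to echelon form.
R2 ← R2 − R1: [0, -2, -2, 0, 0]
R3 ← R3 − (2)·R1: [0, -2, -2, 0, 0]
R5 ← R5 − R1: [0, 2, 2, 0, 0]
R6 ← R6 + R1: [0, 4, 4, 0, 0]
R3 ← R3 − R2: [0, 0, 0, 0, 0]
R4 ← R4 − (2)·R2: [0, 0, 0, 0, 0]
R5 ← R5 + R2: [0, 0, 0, 0, 0]
R6 ← R6 + (2)·R2: [0, 0, 0, 0, 0]
Echelon form has 2 nonzero rows, so rank(C) = 2.

2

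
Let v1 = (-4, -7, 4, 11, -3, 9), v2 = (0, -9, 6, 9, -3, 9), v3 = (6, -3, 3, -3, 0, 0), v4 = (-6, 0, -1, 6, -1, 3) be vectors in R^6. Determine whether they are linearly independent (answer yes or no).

Form the matrix with these vectors as rows and row reduce.
R3 ← R3 + (3/2)·R1: [0, -27/2, 9, 27/2, -9/2, 27/2]
R4 ← R4 − (3/2)·R1: [0, 21/2, -7, -21/2, 7/2, -21/2]
R3 ← R3 − (3/2)·R2: [0, 0, 0, 0, 0, 0]
R4 ← R4 + (7/6)·R2: [0, 0, 0, 0, 0, 0]
2 nonzero rows, so the 4 vectors span a space of dimension 2.
Since 2 < 4, the vectors are linearly dependent.

no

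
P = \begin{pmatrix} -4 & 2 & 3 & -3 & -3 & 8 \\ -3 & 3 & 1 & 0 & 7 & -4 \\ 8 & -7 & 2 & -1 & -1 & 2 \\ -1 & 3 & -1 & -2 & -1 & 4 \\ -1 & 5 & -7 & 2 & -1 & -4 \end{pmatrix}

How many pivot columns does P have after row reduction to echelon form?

4

Row reduce to echelon form.
R2 ← R2 − (3/4)·R1: [0, 3/2, -5/4, 9/4, 37/4, -10]
R3 ← R3 + (2)·R1: [0, -3, 8, -7, -7, 18]
R4 ← R4 − (1/4)·R1: [0, 5/2, -7/4, -5/4, -1/4, 2]
R5 ← R5 − (1/4)·R1: [0, 9/2, -31/4, 11/4, -1/4, -6]
R3 ← R3 + (2)·R2: [0, 0, 11/2, -5/2, 23/2, -2]
R4 ← R4 − (5/3)·R2: [0, 0, 1/3, -5, -47/3, 56/3]
R5 ← R5 − (3)·R2: [0, 0, -4, -4, -28, 24]
R4 ← R4 − (2/33)·R3: [0, 0, 0, -160/33, -180/11, 620/33]
R5 ← R5 + (8/11)·R3: [0, 0, 0, -64/11, -216/11, 248/11]
R5 ← R5 − (6/5)·R4: [0, 0, 0, 0, 0, 0]
Echelon form has 4 nonzero rows, so rank(P) = 4.
Each nonzero row contributes one pivot column: 4 pivot columns.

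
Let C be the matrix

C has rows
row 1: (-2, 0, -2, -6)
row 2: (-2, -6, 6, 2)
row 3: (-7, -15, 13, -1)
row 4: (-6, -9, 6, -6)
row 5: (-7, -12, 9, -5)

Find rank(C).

Row reduce to echelon form.
R2 ← R2 − R1: [0, -6, 8, 8]
R3 ← R3 − (7/2)·R1: [0, -15, 20, 20]
R4 ← R4 − (3)·R1: [0, -9, 12, 12]
R5 ← R5 − (7/2)·R1: [0, -12, 16, 16]
R3 ← R3 − (5/2)·R2: [0, 0, 0, 0]
R4 ← R4 − (3/2)·R2: [0, 0, 0, 0]
R5 ← R5 − (2)·R2: [0, 0, 0, 0]
Echelon form has 2 nonzero rows, so rank(C) = 2.

2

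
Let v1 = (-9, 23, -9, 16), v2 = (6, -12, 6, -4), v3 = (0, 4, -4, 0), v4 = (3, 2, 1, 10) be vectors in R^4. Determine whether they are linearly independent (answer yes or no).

Form the matrix with these vectors as rows and row reduce.
R2 ← R2 + (2/3)·R1: [0, 10/3, 0, 20/3]
R4 ← R4 + (1/3)·R1: [0, 29/3, -2, 46/3]
R3 ← R3 − (6/5)·R2: [0, 0, -4, -8]
R4 ← R4 − (29/10)·R2: [0, 0, -2, -4]
R4 ← R4 − (1/2)·R3: [0, 0, 0, 0]
3 nonzero rows, so the 4 vectors span a space of dimension 3.
Since 3 < 4, the vectors are linearly dependent.

no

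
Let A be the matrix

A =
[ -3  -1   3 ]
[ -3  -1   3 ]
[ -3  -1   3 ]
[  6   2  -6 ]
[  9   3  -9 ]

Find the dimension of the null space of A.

2

Row reduce to echelon form.
R2 ← R2 − R1: [0, 0, 0]
R3 ← R3 − R1: [0, 0, 0]
R4 ← R4 + (2)·R1: [0, 0, 0]
R5 ← R5 + (3)·R1: [0, 0, 0]
1 nonzero row, so rank(A) = 1.
A has 3 columns; by rank–nullity, nullity = 3 − 1 = 2.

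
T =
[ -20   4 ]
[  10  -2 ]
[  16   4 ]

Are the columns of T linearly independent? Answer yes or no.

Row reduce T to echelon form.
R2 ← R2 + (1/2)·R1: [0, 0]
R3 ← R3 + (4/5)·R1: [0, 36/5]
Swap R2 ↔ R3
2 pivots among 2 columns.
Every column is a pivot column, so the columns are linearly independent.

yes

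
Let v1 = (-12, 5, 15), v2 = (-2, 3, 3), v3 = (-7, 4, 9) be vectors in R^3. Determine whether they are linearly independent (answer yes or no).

Form the matrix with these vectors as rows and row reduce.
R2 ← R2 − (1/6)·R1: [0, 13/6, 1/2]
R3 ← R3 − (7/12)·R1: [0, 13/12, 1/4]
R3 ← R3 − (1/2)·R2: [0, 0, 0]
2 nonzero rows, so the 3 vectors span a space of dimension 2.
Since 2 < 3, the vectors are linearly dependent.

no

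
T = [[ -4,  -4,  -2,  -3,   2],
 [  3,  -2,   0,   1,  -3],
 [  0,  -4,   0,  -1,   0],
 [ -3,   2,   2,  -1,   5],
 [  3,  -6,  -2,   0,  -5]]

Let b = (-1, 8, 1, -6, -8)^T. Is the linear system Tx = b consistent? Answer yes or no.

no

Row reduce the augmented matrix [T | b].
R2 ← R2 + (3/4)·R1: [0, -5, -3/2, -5/4, -3/2, 29/4]
R4 ← R4 − (3/4)·R1: [0, 5, 7/2, 5/4, 7/2, -21/4]
R5 ← R5 + (3/4)·R1: [0, -9, -7/2, -9/4, -7/2, -35/4]
R3 ← R3 − (4/5)·R2: [0, 0, 6/5, 0, 6/5, -24/5]
R4 ← R4 + R2: [0, 0, 2, 0, 2, 2]
R5 ← R5 − (9/5)·R2: [0, 0, -4/5, 0, -4/5, -109/5]
R4 ← R4 − (5/3)·R3: [0, 0, 0, 0, 0, 10]
R5 ← R5 + (2/3)·R3: [0, 0, 0, 0, 0, -25]
R5 ← R5 + (5/2)·R4: [0, 0, 0, 0, 0, 0]
The echelon form has 4 nonzero rows; the last pivot sits in the augmented column, so rank(T) = 3 but rank([T|b]) = 4.
Since the ranks differ, the system is inconsistent.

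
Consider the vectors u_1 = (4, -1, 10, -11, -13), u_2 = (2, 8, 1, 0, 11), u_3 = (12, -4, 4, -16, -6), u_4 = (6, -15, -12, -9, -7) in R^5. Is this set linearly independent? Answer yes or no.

Form the matrix with these vectors as rows and row reduce.
R2 ← R2 − (1/2)·R1: [0, 17/2, -4, 11/2, 35/2]
R3 ← R3 − (3)·R1: [0, -1, -26, 17, 33]
R4 ← R4 − (3/2)·R1: [0, -27/2, -27, 15/2, 25/2]
R3 ← R3 + (2/17)·R2: [0, 0, -450/17, 300/17, 596/17]
R4 ← R4 + (27/17)·R2: [0, 0, -567/17, 276/17, 685/17]
R4 ← R4 − (63/50)·R3: [0, 0, 0, -6, -97/25]
4 nonzero rows, so the 4 vectors span a space of dimension 4.
Since 4 = 4, the vectors are linearly independent.

yes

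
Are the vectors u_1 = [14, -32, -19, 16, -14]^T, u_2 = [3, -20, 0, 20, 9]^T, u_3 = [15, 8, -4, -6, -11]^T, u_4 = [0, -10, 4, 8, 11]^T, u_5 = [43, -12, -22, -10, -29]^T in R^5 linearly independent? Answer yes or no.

no

Form the matrix with these vectors as rows and row reduce.
R2 ← R2 − (3/14)·R1: [0, -92/7, 57/14, 116/7, 12]
R3 ← R3 − (15/14)·R1: [0, 296/7, 229/14, -162/7, 4]
R5 ← R5 − (43/14)·R1: [0, 604/7, 509/14, -414/7, 14]
R3 ← R3 + (74/23)·R2: [0, 0, 1355/46, 694/23, 980/23]
R4 ← R4 − (35/46)·R2: [0, 0, 83/92, -106/23, 43/23]
R5 ← R5 + (151/23)·R2: [0, 0, 1451/23, 1142/23, 2134/23]
R4 ← R4 − (83/2710)·R3: [0, 0, 0, -7497/1355, 153/271]
R5 ← R5 − (2902/1355)·R3: [0, 0, 0, -20286/1355, 414/271]
R5 ← R5 − (46/17)·R4: [0, 0, 0, 0, 0]
4 nonzero rows, so the 5 vectors span a space of dimension 4.
Since 4 < 5, the vectors are linearly dependent.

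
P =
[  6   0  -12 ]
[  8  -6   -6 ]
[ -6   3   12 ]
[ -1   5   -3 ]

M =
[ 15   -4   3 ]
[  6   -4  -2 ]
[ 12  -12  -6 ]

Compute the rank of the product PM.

3

First compute PM:
[[-54, 120,  90],
 [ 12,  64,  72],
 [ 72, -132, -96],
 [-21,  20,   5]]
Now row reduce the product.
R2 ← R2 + (2/9)·R1: [0, 272/3, 92]
R3 ← R3 + (4/3)·R1: [0, 28, 24]
R4 ← R4 − (7/18)·R1: [0, -80/3, -30]
R3 ← R3 − (21/68)·R2: [0, 0, -75/17]
R4 ← R4 + (5/17)·R2: [0, 0, -50/17]
R4 ← R4 − (2/3)·R3: [0, 0, 0]
3 nonzero rows, so rank(PM) = 3.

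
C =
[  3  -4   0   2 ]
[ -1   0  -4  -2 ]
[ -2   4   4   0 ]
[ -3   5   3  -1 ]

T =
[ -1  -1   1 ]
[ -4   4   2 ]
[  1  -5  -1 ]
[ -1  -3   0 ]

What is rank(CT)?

First compute CT:
[[ 11, -25,  -5],
 [ -1,  27,   3],
 [-10,  -2,   2],
 [-13,  11,   4]]
Now row reduce the product.
R2 ← R2 + (1/11)·R1: [0, 272/11, 28/11]
R3 ← R3 + (10/11)·R1: [0, -272/11, -28/11]
R4 ← R4 + (13/11)·R1: [0, -204/11, -21/11]
R3 ← R3 + R2: [0, 0, 0]
R4 ← R4 + (3/4)·R2: [0, 0, 0]
2 nonzero rows, so rank(CT) = 2.

2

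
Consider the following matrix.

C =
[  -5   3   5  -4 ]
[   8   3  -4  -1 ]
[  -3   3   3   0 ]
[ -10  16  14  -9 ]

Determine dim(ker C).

0

Row reduce to echelon form.
R2 ← R2 + (8/5)·R1: [0, 39/5, 4, -37/5]
R3 ← R3 − (3/5)·R1: [0, 6/5, 0, 12/5]
R4 ← R4 − (2)·R1: [0, 10, 4, -1]
R3 ← R3 − (2/13)·R2: [0, 0, -8/13, 46/13]
R4 ← R4 − (50/39)·R2: [0, 0, -44/39, 331/39]
R4 ← R4 − (11/6)·R3: [0, 0, 0, 2]
4 nonzero rows, so rank(C) = 4.
C has 4 columns; by rank–nullity, nullity = 4 − 4 = 0.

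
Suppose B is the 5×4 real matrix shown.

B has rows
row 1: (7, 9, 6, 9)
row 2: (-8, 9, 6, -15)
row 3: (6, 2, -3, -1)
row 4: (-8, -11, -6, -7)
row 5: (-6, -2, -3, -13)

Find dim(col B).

Row reduce to echelon form.
R2 ← R2 + (8/7)·R1: [0, 135/7, 90/7, -33/7]
R3 ← R3 − (6/7)·R1: [0, -40/7, -57/7, -61/7]
R4 ← R4 + (8/7)·R1: [0, -5/7, 6/7, 23/7]
R5 ← R5 + (6/7)·R1: [0, 40/7, 15/7, -37/7]
R3 ← R3 + (8/27)·R2: [0, 0, -13/3, -91/9]
R4 ← R4 + (1/27)·R2: [0, 0, 4/3, 28/9]
R5 ← R5 − (8/27)·R2: [0, 0, -5/3, -35/9]
R4 ← R4 + (4/13)·R3: [0, 0, 0, 0]
R5 ← R5 − (5/13)·R3: [0, 0, 0, 0]
Echelon form has 3 nonzero rows, so rank(B) = 3.
The column space has dimension equal to the rank: 3.

3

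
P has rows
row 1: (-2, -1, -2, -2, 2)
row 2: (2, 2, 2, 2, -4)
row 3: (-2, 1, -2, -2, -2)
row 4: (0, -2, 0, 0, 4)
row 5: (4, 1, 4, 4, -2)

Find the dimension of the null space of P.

3

Row reduce to echelon form.
R2 ← R2 + R1: [0, 1, 0, 0, -2]
R3 ← R3 − R1: [0, 2, 0, 0, -4]
R5 ← R5 + (2)·R1: [0, -1, 0, 0, 2]
R3 ← R3 − (2)·R2: [0, 0, 0, 0, 0]
R4 ← R4 + (2)·R2: [0, 0, 0, 0, 0]
R5 ← R5 + R2: [0, 0, 0, 0, 0]
2 nonzero rows, so rank(P) = 2.
P has 5 columns; by rank–nullity, nullity = 5 − 2 = 3.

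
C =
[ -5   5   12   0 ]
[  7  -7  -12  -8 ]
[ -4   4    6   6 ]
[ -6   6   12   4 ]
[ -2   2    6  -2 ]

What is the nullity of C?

2

Row reduce to echelon form.
R2 ← R2 + (7/5)·R1: [0, 0, 24/5, -8]
R3 ← R3 − (4/5)·R1: [0, 0, -18/5, 6]
R4 ← R4 − (6/5)·R1: [0, 0, -12/5, 4]
R5 ← R5 − (2/5)·R1: [0, 0, 6/5, -2]
R3 ← R3 + (3/4)·R2: [0, 0, 0, 0]
R4 ← R4 + (1/2)·R2: [0, 0, 0, 0]
R5 ← R5 − (1/4)·R2: [0, 0, 0, 0]
2 nonzero rows, so rank(C) = 2.
C has 4 columns; by rank–nullity, nullity = 4 − 2 = 2.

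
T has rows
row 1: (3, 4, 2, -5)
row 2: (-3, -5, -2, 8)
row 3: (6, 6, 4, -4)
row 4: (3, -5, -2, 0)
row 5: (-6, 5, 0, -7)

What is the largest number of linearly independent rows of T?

Row reduce to echelon form.
R2 ← R2 + R1: [0, -1, 0, 3]
R3 ← R3 − (2)·R1: [0, -2, 0, 6]
R4 ← R4 − R1: [0, -9, -4, 5]
R5 ← R5 + (2)·R1: [0, 13, 4, -17]
R3 ← R3 − (2)·R2: [0, 0, 0, 0]
R4 ← R4 − (9)·R2: [0, 0, -4, -22]
R5 ← R5 + (13)·R2: [0, 0, 4, 22]
Swap R3 ↔ R4
R5 ← R5 + R3: [0, 0, 0, 0]
Echelon form has 3 nonzero rows, so rank(T) = 3.
The rank gives the maximum number of linearly independent rows: 3.

3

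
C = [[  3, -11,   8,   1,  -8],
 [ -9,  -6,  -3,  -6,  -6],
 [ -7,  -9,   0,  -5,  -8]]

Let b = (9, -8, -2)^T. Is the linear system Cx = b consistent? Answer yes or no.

Row reduce the augmented matrix [C | b].
R2 ← R2 + (3)·R1: [0, -39, 21, -3, -30, 19]
R3 ← R3 + (7/3)·R1: [0, -104/3, 56/3, -8/3, -80/3, 19]
R3 ← R3 − (8/9)·R2: [0, 0, 0, 0, 0, 19/9]
The echelon form has 3 nonzero rows; the last pivot sits in the augmented column, so rank(C) = 2 but rank([C|b]) = 3.
Since the ranks differ, the system is inconsistent.

no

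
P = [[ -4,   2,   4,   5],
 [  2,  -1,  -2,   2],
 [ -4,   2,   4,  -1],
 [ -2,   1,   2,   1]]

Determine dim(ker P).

2

Row reduce to echelon form.
R2 ← R2 + (1/2)·R1: [0, 0, 0, 9/2]
R3 ← R3 − R1: [0, 0, 0, -6]
R4 ← R4 − (1/2)·R1: [0, 0, 0, -3/2]
R3 ← R3 + (4/3)·R2: [0, 0, 0, 0]
R4 ← R4 + (1/3)·R2: [0, 0, 0, 0]
2 nonzero rows, so rank(P) = 2.
P has 4 columns; by rank–nullity, nullity = 4 − 2 = 2.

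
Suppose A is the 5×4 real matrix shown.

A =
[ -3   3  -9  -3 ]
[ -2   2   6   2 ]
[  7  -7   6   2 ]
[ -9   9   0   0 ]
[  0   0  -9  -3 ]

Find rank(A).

2

Row reduce to echelon form.
R2 ← R2 − (2/3)·R1: [0, 0, 12, 4]
R3 ← R3 + (7/3)·R1: [0, 0, -15, -5]
R4 ← R4 − (3)·R1: [0, 0, 27, 9]
R3 ← R3 + (5/4)·R2: [0, 0, 0, 0]
R4 ← R4 − (9/4)·R2: [0, 0, 0, 0]
R5 ← R5 + (3/4)·R2: [0, 0, 0, 0]
Echelon form has 2 nonzero rows, so rank(A) = 2.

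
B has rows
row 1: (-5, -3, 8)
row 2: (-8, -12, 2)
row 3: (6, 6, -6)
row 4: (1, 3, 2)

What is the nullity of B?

1

Row reduce to echelon form.
R2 ← R2 − (8/5)·R1: [0, -36/5, -54/5]
R3 ← R3 + (6/5)·R1: [0, 12/5, 18/5]
R4 ← R4 + (1/5)·R1: [0, 12/5, 18/5]
R3 ← R3 + (1/3)·R2: [0, 0, 0]
R4 ← R4 + (1/3)·R2: [0, 0, 0]
2 nonzero rows, so rank(B) = 2.
B has 3 columns; by rank–nullity, nullity = 3 − 2 = 1.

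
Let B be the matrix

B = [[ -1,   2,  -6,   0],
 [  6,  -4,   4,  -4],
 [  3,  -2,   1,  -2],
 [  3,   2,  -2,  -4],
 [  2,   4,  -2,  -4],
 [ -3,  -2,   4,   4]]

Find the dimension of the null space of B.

Row reduce to echelon form.
R2 ← R2 + (6)·R1: [0, 8, -32, -4]
R3 ← R3 + (3)·R1: [0, 4, -17, -2]
R4 ← R4 + (3)·R1: [0, 8, -20, -4]
R5 ← R5 + (2)·R1: [0, 8, -14, -4]
R6 ← R6 − (3)·R1: [0, -8, 22, 4]
R3 ← R3 − (1/2)·R2: [0, 0, -1, 0]
R4 ← R4 − R2: [0, 0, 12, 0]
R5 ← R5 − R2: [0, 0, 18, 0]
R6 ← R6 + R2: [0, 0, -10, 0]
R4 ← R4 + (12)·R3: [0, 0, 0, 0]
R5 ← R5 + (18)·R3: [0, 0, 0, 0]
R6 ← R6 − (10)·R3: [0, 0, 0, 0]
3 nonzero rows, so rank(B) = 3.
B has 4 columns; by rank–nullity, nullity = 4 − 3 = 1.

1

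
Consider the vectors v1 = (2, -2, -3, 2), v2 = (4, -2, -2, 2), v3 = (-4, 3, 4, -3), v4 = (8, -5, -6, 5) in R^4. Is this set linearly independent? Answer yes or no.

Form the matrix with these vectors as rows and row reduce.
R2 ← R2 − (2)·R1: [0, 2, 4, -2]
R3 ← R3 + (2)·R1: [0, -1, -2, 1]
R4 ← R4 − (4)·R1: [0, 3, 6, -3]
R3 ← R3 + (1/2)·R2: [0, 0, 0, 0]
R4 ← R4 − (3/2)·R2: [0, 0, 0, 0]
2 nonzero rows, so the 4 vectors span a space of dimension 2.
Since 2 < 4, the vectors are linearly dependent.

no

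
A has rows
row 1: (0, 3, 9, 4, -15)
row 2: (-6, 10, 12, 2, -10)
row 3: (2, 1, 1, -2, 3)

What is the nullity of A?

2

Row reduce to echelon form.
Swap R1 ↔ R2
R3 ← R3 + (1/3)·R1: [0, 13/3, 5, -4/3, -1/3]
R3 ← R3 − (13/9)·R2: [0, 0, -8, -64/9, 64/3]
3 nonzero rows, so rank(A) = 3.
A has 5 columns; by rank–nullity, nullity = 5 − 3 = 2.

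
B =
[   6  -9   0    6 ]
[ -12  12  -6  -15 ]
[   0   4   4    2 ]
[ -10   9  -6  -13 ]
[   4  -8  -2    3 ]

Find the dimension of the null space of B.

Row reduce to echelon form.
R2 ← R2 + (2)·R1: [0, -6, -6, -3]
R4 ← R4 + (5/3)·R1: [0, -6, -6, -3]
R5 ← R5 − (2/3)·R1: [0, -2, -2, -1]
R3 ← R3 + (2/3)·R2: [0, 0, 0, 0]
R4 ← R4 − R2: [0, 0, 0, 0]
R5 ← R5 − (1/3)·R2: [0, 0, 0, 0]
2 nonzero rows, so rank(B) = 2.
B has 4 columns; by rank–nullity, nullity = 4 − 2 = 2.

2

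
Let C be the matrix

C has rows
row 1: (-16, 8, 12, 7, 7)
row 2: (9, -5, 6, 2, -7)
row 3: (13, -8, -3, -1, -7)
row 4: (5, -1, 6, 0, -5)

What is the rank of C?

3

Row reduce to echelon form.
R2 ← R2 + (9/16)·R1: [0, -1/2, 51/4, 95/16, -49/16]
R3 ← R3 + (13/16)·R1: [0, -3/2, 27/4, 75/16, -21/16]
R4 ← R4 + (5/16)·R1: [0, 3/2, 39/4, 35/16, -45/16]
R3 ← R3 − (3)·R2: [0, 0, -63/2, -105/8, 63/8]
R4 ← R4 + (3)·R2: [0, 0, 48, 20, -12]
R4 ← R4 + (32/21)·R3: [0, 0, 0, 0, 0]
Echelon form has 3 nonzero rows, so rank(C) = 3.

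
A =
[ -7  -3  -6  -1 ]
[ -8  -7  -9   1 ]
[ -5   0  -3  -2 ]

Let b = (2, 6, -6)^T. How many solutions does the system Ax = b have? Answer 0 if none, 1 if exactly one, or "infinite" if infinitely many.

0

Row reduce the augmented matrix [A | b].
R2 ← R2 − (8/7)·R1: [0, -25/7, -15/7, 15/7, 26/7]
R3 ← R3 − (5/7)·R1: [0, 15/7, 9/7, -9/7, -52/7]
R3 ← R3 + (3/5)·R2: [0, 0, 0, 0, -26/5]
The echelon form has 3 nonzero rows; the last pivot sits in the augmented column, so rank(A) = 2 but rank([A|b]) = 3.
Since the ranks differ, the system is inconsistent.
It has no solutions.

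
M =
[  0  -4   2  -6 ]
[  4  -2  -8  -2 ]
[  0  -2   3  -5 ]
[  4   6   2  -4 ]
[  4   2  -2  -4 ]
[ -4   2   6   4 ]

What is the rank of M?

Row reduce to echelon form.
Swap R1 ↔ R2
R4 ← R4 − R1: [0, 8, 10, -2]
R5 ← R5 − R1: [0, 4, 6, -2]
R6 ← R6 + R1: [0, 0, -2, 2]
R3 ← R3 − (1/2)·R2: [0, 0, 2, -2]
R4 ← R4 + (2)·R2: [0, 0, 14, -14]
R5 ← R5 + R2: [0, 0, 8, -8]
R4 ← R4 − (7)·R3: [0, 0, 0, 0]
R5 ← R5 − (4)·R3: [0, 0, 0, 0]
R6 ← R6 + R3: [0, 0, 0, 0]
Echelon form has 3 nonzero rows, so rank(M) = 3.

3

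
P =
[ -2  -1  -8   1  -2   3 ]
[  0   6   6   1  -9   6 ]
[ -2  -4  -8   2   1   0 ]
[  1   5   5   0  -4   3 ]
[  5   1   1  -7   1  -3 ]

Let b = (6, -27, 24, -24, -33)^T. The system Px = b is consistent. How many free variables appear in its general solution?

Row reduce the augmented matrix [P | b].
R3 ← R3 − R1: [0, -3, 0, 1, 3, -3, 18]
R4 ← R4 + (1/2)·R1: [0, 9/2, 1, 1/2, -5, 9/2, -21]
R5 ← R5 + (5/2)·R1: [0, -3/2, -19, -9/2, -4, 9/2, -18]
R3 ← R3 + (1/2)·R2: [0, 0, 3, 3/2, -3/2, 0, 9/2]
R4 ← R4 − (3/4)·R2: [0, 0, -7/2, -1/4, 7/4, 0, -3/4]
R5 ← R5 + (1/4)·R2: [0, 0, -35/2, -17/4, -25/4, 6, -99/4]
R4 ← R4 + (7/6)·R3: [0, 0, 0, 3/2, 0, 0, 9/2]
R5 ← R5 + (35/6)·R3: [0, 0, 0, 9/2, -15, 6, 3/2]
R5 ← R5 − (3)·R4: [0, 0, 0, 0, -15, 6, -12]
The echelon form has 5 nonzero rows, and every pivot lies in the first 6 columns, so rank(P) = rank([P|b]) = 5.
The system is consistent.
Free variables = (unknowns) − (rank) = 6 − 5 = 1.

1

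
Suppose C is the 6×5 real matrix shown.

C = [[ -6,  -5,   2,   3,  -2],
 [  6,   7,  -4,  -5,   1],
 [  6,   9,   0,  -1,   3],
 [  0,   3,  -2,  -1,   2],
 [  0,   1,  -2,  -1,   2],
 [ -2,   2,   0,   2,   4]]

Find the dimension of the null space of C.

1

Row reduce to echelon form.
R2 ← R2 + R1: [0, 2, -2, -2, -1]
R3 ← R3 + R1: [0, 4, 2, 2, 1]
R6 ← R6 − (1/3)·R1: [0, 11/3, -2/3, 1, 14/3]
R3 ← R3 − (2)·R2: [0, 0, 6, 6, 3]
R4 ← R4 − (3/2)·R2: [0, 0, 1, 2, 7/2]
R5 ← R5 − (1/2)·R2: [0, 0, -1, 0, 5/2]
R6 ← R6 − (11/6)·R2: [0, 0, 3, 14/3, 13/2]
R4 ← R4 − (1/6)·R3: [0, 0, 0, 1, 3]
R5 ← R5 + (1/6)·R3: [0, 0, 0, 1, 3]
R6 ← R6 − (1/2)·R3: [0, 0, 0, 5/3, 5]
R5 ← R5 − R4: [0, 0, 0, 0, 0]
R6 ← R6 − (5/3)·R4: [0, 0, 0, 0, 0]
4 nonzero rows, so rank(C) = 4.
C has 5 columns; by rank–nullity, nullity = 5 − 4 = 1.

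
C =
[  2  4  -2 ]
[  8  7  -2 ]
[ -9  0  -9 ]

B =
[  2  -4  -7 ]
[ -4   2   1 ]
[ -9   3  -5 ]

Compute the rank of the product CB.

First compute CB:
[[  6,  -6,   0],
 [  6, -24, -39],
 [ 63,   9, 108]]
Now row reduce the product.
R2 ← R2 − R1: [0, -18, -39]
R3 ← R3 − (21/2)·R1: [0, 72, 108]
R3 ← R3 + (4)·R2: [0, 0, -48]
3 nonzero rows, so rank(CB) = 3.

3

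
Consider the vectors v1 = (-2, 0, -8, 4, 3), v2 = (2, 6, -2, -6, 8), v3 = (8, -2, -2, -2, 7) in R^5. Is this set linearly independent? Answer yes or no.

Form the matrix with these vectors as rows and row reduce.
R2 ← R2 + R1: [0, 6, -10, -2, 11]
R3 ← R3 + (4)·R1: [0, -2, -34, 14, 19]
R3 ← R3 + (1/3)·R2: [0, 0, -112/3, 40/3, 68/3]
3 nonzero rows, so the 3 vectors span a space of dimension 3.
Since 3 = 3, the vectors are linearly independent.

yes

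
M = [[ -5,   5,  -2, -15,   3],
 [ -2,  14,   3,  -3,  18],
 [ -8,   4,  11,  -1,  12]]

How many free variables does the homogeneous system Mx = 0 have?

Row reduce to echelon form.
R2 ← R2 − (2/5)·R1: [0, 12, 19/5, 3, 84/5]
R3 ← R3 − (8/5)·R1: [0, -4, 71/5, 23, 36/5]
R3 ← R3 + (1/3)·R2: [0, 0, 232/15, 24, 64/5]
3 nonzero rows, so rank(M) = 3.
M has 5 columns; by rank–nullity, nullity = 5 − 3 = 2.

2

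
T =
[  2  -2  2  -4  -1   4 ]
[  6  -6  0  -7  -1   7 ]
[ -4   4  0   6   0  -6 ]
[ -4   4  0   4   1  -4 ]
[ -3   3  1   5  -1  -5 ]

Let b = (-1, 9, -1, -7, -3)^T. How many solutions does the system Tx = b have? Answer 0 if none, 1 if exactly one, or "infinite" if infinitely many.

Row reduce the augmented matrix [T | b].
R2 ← R2 − (3)·R1: [0, 0, -6, 5, 2, -5, 12]
R3 ← R3 + (2)·R1: [0, 0, 4, -2, -2, 2, -3]
R4 ← R4 + (2)·R1: [0, 0, 4, -4, -1, 4, -9]
R5 ← R5 + (3/2)·R1: [0, 0, 4, -1, -5/2, 1, -9/2]
R3 ← R3 + (2/3)·R2: [0, 0, 0, 4/3, -2/3, -4/3, 5]
R4 ← R4 + (2/3)·R2: [0, 0, 0, -2/3, 1/3, 2/3, -1]
R5 ← R5 + (2/3)·R2: [0, 0, 0, 7/3, -7/6, -7/3, 7/2]
R4 ← R4 + (1/2)·R3: [0, 0, 0, 0, 0, 0, 3/2]
R5 ← R5 − (7/4)·R3: [0, 0, 0, 0, 0, 0, -21/4]
R5 ← R5 + (7/2)·R4: [0, 0, 0, 0, 0, 0, 0]
The echelon form has 4 nonzero rows; the last pivot sits in the augmented column, so rank(T) = 3 but rank([T|b]) = 4.
Since the ranks differ, the system is inconsistent.
It has no solutions.

0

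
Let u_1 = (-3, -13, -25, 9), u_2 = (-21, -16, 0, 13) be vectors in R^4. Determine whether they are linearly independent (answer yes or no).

Form the matrix with these vectors as rows and row reduce.
R2 ← R2 − (7)·R1: [0, 75, 175, -50]
2 nonzero rows, so the 2 vectors span a space of dimension 2.
Since 2 = 2, the vectors are linearly independent.

yes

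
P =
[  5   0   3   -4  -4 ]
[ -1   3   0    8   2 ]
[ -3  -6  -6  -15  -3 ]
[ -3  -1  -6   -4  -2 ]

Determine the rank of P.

3

Row reduce to echelon form.
R2 ← R2 + (1/5)·R1: [0, 3, 3/5, 36/5, 6/5]
R3 ← R3 + (3/5)·R1: [0, -6, -21/5, -87/5, -27/5]
R4 ← R4 + (3/5)·R1: [0, -1, -21/5, -32/5, -22/5]
R3 ← R3 + (2)·R2: [0, 0, -3, -3, -3]
R4 ← R4 + (1/3)·R2: [0, 0, -4, -4, -4]
R4 ← R4 − (4/3)·R3: [0, 0, 0, 0, 0]
Echelon form has 3 nonzero rows, so rank(P) = 3.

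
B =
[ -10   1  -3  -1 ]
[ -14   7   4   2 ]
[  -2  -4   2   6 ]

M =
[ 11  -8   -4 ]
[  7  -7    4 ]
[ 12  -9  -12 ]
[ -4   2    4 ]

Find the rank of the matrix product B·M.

3

First compute BM:
[[-135,  98,  76],
 [-65,  31,  44],
 [-50,  38,  -8]]
Now row reduce the product.
R2 ← R2 − (13/27)·R1: [0, -437/27, 200/27]
R3 ← R3 − (10/27)·R1: [0, 46/27, -976/27]
R3 ← R3 + (2/19)·R2: [0, 0, -672/19]
3 nonzero rows, so rank(BM) = 3.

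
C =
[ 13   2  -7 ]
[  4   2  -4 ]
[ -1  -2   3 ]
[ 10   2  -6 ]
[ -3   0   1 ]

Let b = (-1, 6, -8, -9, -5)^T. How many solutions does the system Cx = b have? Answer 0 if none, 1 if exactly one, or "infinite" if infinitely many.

0

Row reduce the augmented matrix [C | b].
R2 ← R2 − (4/13)·R1: [0, 18/13, -24/13, 82/13]
R3 ← R3 + (1/13)·R1: [0, -24/13, 32/13, -105/13]
R4 ← R4 − (10/13)·R1: [0, 6/13, -8/13, -107/13]
R5 ← R5 + (3/13)·R1: [0, 6/13, -8/13, -68/13]
R3 ← R3 + (4/3)·R2: [0, 0, 0, 1/3]
R4 ← R4 − (1/3)·R2: [0, 0, 0, -31/3]
R5 ← R5 − (1/3)·R2: [0, 0, 0, -22/3]
R4 ← R4 + (31)·R3: [0, 0, 0, 0]
R5 ← R5 + (22)·R3: [0, 0, 0, 0]
The echelon form has 3 nonzero rows; the last pivot sits in the augmented column, so rank(C) = 2 but rank([C|b]) = 3.
Since the ranks differ, the system is inconsistent.
It has no solutions.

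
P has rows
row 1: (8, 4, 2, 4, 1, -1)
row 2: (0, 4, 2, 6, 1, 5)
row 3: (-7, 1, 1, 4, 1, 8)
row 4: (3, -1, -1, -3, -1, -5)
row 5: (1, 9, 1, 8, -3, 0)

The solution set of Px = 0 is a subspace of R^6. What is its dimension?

Row reduce to echelon form.
R3 ← R3 + (7/8)·R1: [0, 9/2, 11/4, 15/2, 15/8, 57/8]
R4 ← R4 − (3/8)·R1: [0, -5/2, -7/4, -9/2, -11/8, -37/8]
R5 ← R5 − (1/8)·R1: [0, 17/2, 3/4, 15/2, -25/8, 1/8]
R3 ← R3 − (9/8)·R2: [0, 0, 1/2, 3/4, 3/4, 3/2]
R4 ← R4 + (5/8)·R2: [0, 0, -1/2, -3/4, -3/4, -3/2]
R5 ← R5 − (17/8)·R2: [0, 0, -7/2, -21/4, -21/4, -21/2]
R4 ← R4 + R3: [0, 0, 0, 0, 0, 0]
R5 ← R5 + (7)·R3: [0, 0, 0, 0, 0, 0]
3 nonzero rows, so rank(P) = 3.
P has 6 columns; by rank–nullity, nullity = 6 − 3 = 3.

3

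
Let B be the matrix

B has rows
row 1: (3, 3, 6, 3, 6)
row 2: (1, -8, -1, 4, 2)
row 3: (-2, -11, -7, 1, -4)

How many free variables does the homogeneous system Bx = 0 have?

Row reduce to echelon form.
R2 ← R2 − (1/3)·R1: [0, -9, -3, 3, 0]
R3 ← R3 + (2/3)·R1: [0, -9, -3, 3, 0]
R3 ← R3 − R2: [0, 0, 0, 0, 0]
2 nonzero rows, so rank(B) = 2.
B has 5 columns; by rank–nullity, nullity = 5 − 2 = 3.

3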